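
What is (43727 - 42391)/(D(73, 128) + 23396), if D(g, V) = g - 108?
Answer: 1336/23361 ≈ 0.057189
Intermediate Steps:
D(g, V) = -108 + g
(43727 - 42391)/(D(73, 128) + 23396) = (43727 - 42391)/((-108 + 73) + 23396) = 1336/(-35 + 23396) = 1336/23361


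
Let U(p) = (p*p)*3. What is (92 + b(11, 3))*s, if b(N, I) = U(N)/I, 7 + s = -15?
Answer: -4686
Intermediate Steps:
s = -22 (s = -7 - 15 = -22)
U(p) = 3*p² (U(p) = p²*3 = 3*p²)
b(N, I) = 3*N²/I (b(N, I) = (3*N²)/I = 3*N²/I)
(92 + b(11, 3))*s = (92 + 3*11²/3)*(-22) = (92 + 3*(⅓)*121)*(-22) = (92 + 121)*(-22) = 213*(-22) = -4686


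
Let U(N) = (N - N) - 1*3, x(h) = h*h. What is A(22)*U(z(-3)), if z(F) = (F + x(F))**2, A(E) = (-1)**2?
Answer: -3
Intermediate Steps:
A(E) = 1
x(h) = h**2
z(F) = (F + F**2)**2
U(N) = -3 (U(N) = 0 - 3 = -3)
A(22)*U(z(-3)) = 1*(-3) = -3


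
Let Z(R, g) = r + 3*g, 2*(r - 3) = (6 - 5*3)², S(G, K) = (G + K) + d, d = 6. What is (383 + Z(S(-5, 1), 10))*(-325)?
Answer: -296725/2 ≈ -1.4836e+5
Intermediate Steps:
S(G, K) = 6 + G + K (S(G, K) = (G + K) + 6 = 6 + G + K)
r = 87/2 (r = 3 + (6 - 5*3)²/2 = 3 + (6 - 15)²/2 = 3 + (½)*(-9)² = 3 + (½)*81 = 3 + 81/2 = 87/2 ≈ 43.500)
Z(R, g) = 87/2 + 3*g
(383 + Z(S(-5, 1), 10))*(-325) = (383 + (87/2 + 3*10))*(-325) = (383 + (87/2 + 30))*(-325) = (383 + 147/2)*(-325) = (913/2)*(-325) = -296725/2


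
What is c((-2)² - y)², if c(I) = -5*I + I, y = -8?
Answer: 2304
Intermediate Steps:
c(I) = -4*I
c((-2)² - y)² = (-4*((-2)² - 1*(-8)))² = (-4*(4 + 8))² = (-4*12)² = (-48)² = 2304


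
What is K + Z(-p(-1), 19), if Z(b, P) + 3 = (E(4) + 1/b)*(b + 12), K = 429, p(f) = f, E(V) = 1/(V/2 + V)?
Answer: 2647/6 ≈ 441.17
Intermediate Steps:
E(V) = 2/(3*V) (E(V) = 1/(V*(½) + V) = 1/(V/2 + V) = 1/(3*V/2) = 2/(3*V))
Z(b, P) = -3 + (12 + b)*(⅙ + 1/b) (Z(b, P) = -3 + ((⅔)/4 + 1/b)*(b + 12) = -3 + ((⅔)*(¼) + 1/b)*(12 + b) = -3 + (⅙ + 1/b)*(12 + b) = -3 + (12 + b)*(⅙ + 1/b))
K + Z(-p(-1), 19) = 429 + (12/((-1*(-1))) + (-1*(-1))/6) = 429 + (12/1 + (⅙)*1) = 429 + (12*1 + ⅙) = 429 + (12 + ⅙) = 429 + 73/6 = 2647/6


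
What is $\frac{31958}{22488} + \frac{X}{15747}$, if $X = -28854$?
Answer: $- \frac{24271021}{59019756} \approx -0.41124$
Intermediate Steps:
$\frac{31958}{22488} + \frac{X}{15747} = \frac{31958}{22488} - \frac{28854}{15747} = 31958 \cdot \frac{1}{22488} - \frac{9618}{5249} = \frac{15979}{11244} - \frac{9618}{5249} = - \frac{24271021}{59019756}$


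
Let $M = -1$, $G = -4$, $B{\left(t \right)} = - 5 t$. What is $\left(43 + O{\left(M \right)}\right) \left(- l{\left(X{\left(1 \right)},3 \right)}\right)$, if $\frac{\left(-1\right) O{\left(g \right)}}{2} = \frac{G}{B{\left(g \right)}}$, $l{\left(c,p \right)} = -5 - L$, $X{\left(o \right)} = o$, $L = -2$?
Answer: $\frac{669}{5} \approx 133.8$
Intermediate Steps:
$l{\left(c,p \right)} = -3$ ($l{\left(c,p \right)} = -5 - -2 = -5 + 2 = -3$)
$O{\left(g \right)} = - \frac{8}{5 g}$ ($O{\left(g \right)} = - 2 \left(- \frac{4}{\left(-5\right) g}\right) = - 2 \left(- 4 \left(- \frac{1}{5 g}\right)\right) = - 2 \frac{4}{5 g} = - \frac{8}{5 g}$)
$\left(43 + O{\left(M \right)}\right) \left(- l{\left(X{\left(1 \right)},3 \right)}\right) = \left(43 - \frac{8}{5 \left(-1\right)}\right) \left(\left(-1\right) \left(-3\right)\right) = \left(43 - - \frac{8}{5}\right) 3 = \left(43 + \frac{8}{5}\right) 3 = \frac{223}{5} \cdot 3 = \frac{669}{5}$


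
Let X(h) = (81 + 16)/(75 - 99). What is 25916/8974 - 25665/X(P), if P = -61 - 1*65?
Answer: 2765069446/435239 ≈ 6353.0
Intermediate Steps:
P = -126 (P = -61 - 65 = -126)
X(h) = -97/24 (X(h) = 97/(-24) = 97*(-1/24) = -97/24)
25916/8974 - 25665/X(P) = 25916/8974 - 25665/(-97/24) = 25916*(1/8974) - 25665*(-24/97) = 12958/4487 + 615960/97 = 2765069446/435239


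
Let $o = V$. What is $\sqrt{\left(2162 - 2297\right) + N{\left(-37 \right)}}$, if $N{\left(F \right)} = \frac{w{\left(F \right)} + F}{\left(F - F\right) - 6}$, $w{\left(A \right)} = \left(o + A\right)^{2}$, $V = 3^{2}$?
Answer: $\frac{i \sqrt{1038}}{2} \approx 16.109 i$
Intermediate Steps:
$V = 9$
$o = 9$
$w{\left(A \right)} = \left(9 + A\right)^{2}$
$N{\left(F \right)} = - \frac{F}{6} - \frac{\left(9 + F\right)^{2}}{6}$ ($N{\left(F \right)} = \frac{\left(9 + F\right)^{2} + F}{\left(F - F\right) - 6} = \frac{F + \left(9 + F\right)^{2}}{0 - 6} = \frac{F + \left(9 + F\right)^{2}}{-6} = \left(F + \left(9 + F\right)^{2}\right) \left(- \frac{1}{6}\right) = - \frac{F}{6} - \frac{\left(9 + F\right)^{2}}{6}$)
$\sqrt{\left(2162 - 2297\right) + N{\left(-37 \right)}} = \sqrt{\left(2162 - 2297\right) - \left(- \frac{37}{6} + \frac{\left(9 - 37\right)^{2}}{6}\right)} = \sqrt{\left(2162 - 2297\right) + \left(\frac{37}{6} - \frac{\left(-28\right)^{2}}{6}\right)} = \sqrt{-135 + \left(\frac{37}{6} - \frac{392}{3}\right)} = \sqrt{-135 - \frac{249}{2}} = \sqrt{- \frac{519}{2}} = \frac{i \sqrt{1038}}{2}$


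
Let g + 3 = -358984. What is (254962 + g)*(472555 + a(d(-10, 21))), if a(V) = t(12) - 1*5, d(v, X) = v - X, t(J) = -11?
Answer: -49155869475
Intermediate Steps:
g = -358987 (g = -3 - 358984 = -358987)
a(V) = -16 (a(V) = -11 - 1*5 = -11 - 5 = -16)
(254962 + g)*(472555 + a(d(-10, 21))) = (254962 - 358987)*(472555 - 16) = -104025*472539 = -49155869475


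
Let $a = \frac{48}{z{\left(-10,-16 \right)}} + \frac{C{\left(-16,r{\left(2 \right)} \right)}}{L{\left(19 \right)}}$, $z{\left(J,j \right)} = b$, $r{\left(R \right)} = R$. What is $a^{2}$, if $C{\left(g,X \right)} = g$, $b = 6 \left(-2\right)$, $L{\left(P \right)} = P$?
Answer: $\frac{8464}{361} \approx 23.446$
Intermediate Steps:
$b = -12$
$z{\left(J,j \right)} = -12$
$a = - \frac{92}{19}$ ($a = \frac{48}{-12} - \frac{16}{19} = 48 \left(- \frac{1}{12}\right) - \frac{16}{19} = -4 - \frac{16}{19} = - \frac{92}{19} \approx -4.8421$)
$a^{2} = \left(- \frac{92}{19}\right)^{2} = \frac{8464}{361}$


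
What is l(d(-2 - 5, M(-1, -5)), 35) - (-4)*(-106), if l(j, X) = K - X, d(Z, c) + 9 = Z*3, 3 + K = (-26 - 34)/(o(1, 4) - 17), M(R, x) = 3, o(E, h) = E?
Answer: -1833/4 ≈ -458.25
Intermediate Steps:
K = ¾ (K = -3 + (-26 - 34)/(1 - 17) = -3 - 60/(-16) = -3 - 60*(-1/16) = -3 + 15/4 = ¾ ≈ 0.75000)
d(Z, c) = -9 + 3*Z (d(Z, c) = -9 + Z*3 = -9 + 3*Z)
l(j, X) = ¾ - X
l(d(-2 - 5, M(-1, -5)), 35) - (-4)*(-106) = (¾ - 1*35) - (-4)*(-106) = (¾ - 35) - 1*424 = -137/4 - 424 = -1833/4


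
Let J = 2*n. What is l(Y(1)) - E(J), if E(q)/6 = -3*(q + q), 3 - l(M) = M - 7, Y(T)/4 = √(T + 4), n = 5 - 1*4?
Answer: 82 - 4*√5 ≈ 73.056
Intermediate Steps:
n = 1 (n = 5 - 4 = 1)
Y(T) = 4*√(4 + T) (Y(T) = 4*√(T + 4) = 4*√(4 + T))
l(M) = 10 - M (l(M) = 3 - (M - 7) = 3 - (-7 + M) = 3 + (7 - M) = 10 - M)
J = 2 (J = 2*1 = 2)
E(q) = -36*q (E(q) = 6*(-3*(q + q)) = 6*(-6*q) = -36*q)
l(Y(1)) - E(J) = (10 - 4*√(4 + 1)) - (-36)*2 = (10 - 4*√5) - 1*(-72) = (10 - 4*√5) + 72 = 82 - 4*√5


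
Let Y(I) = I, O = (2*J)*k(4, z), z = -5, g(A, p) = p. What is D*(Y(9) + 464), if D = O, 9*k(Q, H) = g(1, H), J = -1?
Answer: 4730/9 ≈ 525.56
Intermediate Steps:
k(Q, H) = H/9
O = 10/9 (O = (2*(-1))*((⅑)*(-5)) = -2*(-5/9) = 10/9 ≈ 1.1111)
D = 10/9 ≈ 1.1111
D*(Y(9) + 464) = 10*(9 + 464)/9 = (10/9)*473 = 4730/9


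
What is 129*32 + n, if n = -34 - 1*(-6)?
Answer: 4100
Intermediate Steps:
n = -28 (n = -34 + 6 = -28)
129*32 + n = 129*32 - 28 = 4128 - 28 = 4100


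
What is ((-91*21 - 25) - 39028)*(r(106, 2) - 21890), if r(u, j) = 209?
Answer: 888140484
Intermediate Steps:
((-91*21 - 25) - 39028)*(r(106, 2) - 21890) = ((-91*21 - 25) - 39028)*(209 - 21890) = ((-1911 - 25) - 39028)*(-21681) = (-1936 - 39028)*(-21681) = -40964*(-21681) = 888140484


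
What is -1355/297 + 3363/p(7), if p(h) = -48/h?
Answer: -2352239/4752 ≈ -495.00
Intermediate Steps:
-1355/297 + 3363/p(7) = -1355/297 + 3363/((-48/7)) = -1355*1/297 + 3363/((-48*⅐)) = -1355/297 + 3363/(-48/7) = -1355/297 + 3363*(-7/48) = -1355/297 - 7847/16 = -2352239/4752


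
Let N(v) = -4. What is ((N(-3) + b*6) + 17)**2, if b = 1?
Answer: 361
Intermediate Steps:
((N(-3) + b*6) + 17)**2 = ((-4 + 1*6) + 17)**2 = ((-4 + 6) + 17)**2 = (2 + 17)**2 = 19**2 = 361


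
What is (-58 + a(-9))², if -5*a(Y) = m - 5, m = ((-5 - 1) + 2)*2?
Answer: 76729/25 ≈ 3069.2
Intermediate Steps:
m = -8 (m = (-6 + 2)*2 = -4*2 = -8)
a(Y) = 13/5 (a(Y) = -(-8 - 5)/5 = -⅕*(-13) = 13/5)
(-58 + a(-9))² = (-58 + 13/5)² = (-277/5)² = 76729/25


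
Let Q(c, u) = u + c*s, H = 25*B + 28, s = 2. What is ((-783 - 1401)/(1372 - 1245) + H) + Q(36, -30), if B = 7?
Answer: 28931/127 ≈ 227.80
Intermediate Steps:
H = 203 (H = 25*7 + 28 = 175 + 28 = 203)
Q(c, u) = u + 2*c (Q(c, u) = u + c*2 = u + 2*c)
((-783 - 1401)/(1372 - 1245) + H) + Q(36, -30) = ((-783 - 1401)/(1372 - 1245) + 203) + (-30 + 2*36) = (-2184/127 + 203) + (-30 + 72) = (-2184*1/127 + 203) + 42 = (-2184/127 + 203) + 42 = 23597/127 + 42 = 28931/127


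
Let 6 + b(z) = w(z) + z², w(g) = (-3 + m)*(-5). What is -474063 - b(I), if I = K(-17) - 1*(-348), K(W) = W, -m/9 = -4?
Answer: -583453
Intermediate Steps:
m = 36 (m = -9*(-4) = 36)
w(g) = -165 (w(g) = (-3 + 36)*(-5) = 33*(-5) = -165)
I = 331 (I = -17 - 1*(-348) = -17 + 348 = 331)
b(z) = -171 + z² (b(z) = -6 + (-165 + z²) = -171 + z²)
-474063 - b(I) = -474063 - (-171 + 331²) = -474063 - (-171 + 109561) = -474063 - 1*109390 = -474063 - 109390 = -583453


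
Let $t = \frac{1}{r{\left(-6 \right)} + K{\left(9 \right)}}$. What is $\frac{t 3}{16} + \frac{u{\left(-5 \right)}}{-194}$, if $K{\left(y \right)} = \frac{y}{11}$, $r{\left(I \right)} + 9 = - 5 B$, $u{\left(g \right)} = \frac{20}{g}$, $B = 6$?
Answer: $\frac{3413}{217280} \approx 0.015708$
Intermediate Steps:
$r{\left(I \right)} = -39$ ($r{\left(I \right)} = -9 - 30 = -39$)
$K{\left(y \right)} = \frac{y}{11}$ ($K{\left(y \right)} = y \frac{1}{11} = \frac{y}{11}$)
$t = - \frac{11}{420}$ ($t = \frac{1}{-39 + \frac{1}{11} \cdot 9} = \frac{1}{-39 + \frac{9}{11}} = \frac{1}{- \frac{420}{11}} = - \frac{11}{420} \approx -0.02619$)
$\frac{t 3}{16} + \frac{u{\left(-5 \right)}}{-194} = \frac{\left(- \frac{11}{420}\right) 3}{16} + \frac{20 \frac{1}{-5}}{-194} = \left(- \frac{11}{140}\right) \frac{1}{16} + 20 \left(- \frac{1}{5}\right) \left(- \frac{1}{194}\right) = - \frac{11}{2240} - - \frac{2}{97} = - \frac{11}{2240} + \frac{2}{97} = \frac{3413}{217280}$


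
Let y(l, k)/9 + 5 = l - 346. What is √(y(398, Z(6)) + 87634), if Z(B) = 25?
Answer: √88057 ≈ 296.74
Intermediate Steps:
y(l, k) = -3159 + 9*l (y(l, k) = -45 + 9*(l - 346) = -45 + 9*(-346 + l) = -45 + (-3114 + 9*l) = -3159 + 9*l)
√(y(398, Z(6)) + 87634) = √((-3159 + 9*398) + 87634) = √((-3159 + 3582) + 87634) = √(423 + 87634) = √88057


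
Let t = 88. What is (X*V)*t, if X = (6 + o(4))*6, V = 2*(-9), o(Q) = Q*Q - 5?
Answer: -161568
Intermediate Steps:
o(Q) = -5 + Q² (o(Q) = Q² - 5 = -5 + Q²)
V = -18
X = 102 (X = (6 + (-5 + 4²))*6 = (6 + (-5 + 16))*6 = (6 + 11)*6 = 17*6 = 102)
(X*V)*t = (102*(-18))*88 = -1836*88 = -161568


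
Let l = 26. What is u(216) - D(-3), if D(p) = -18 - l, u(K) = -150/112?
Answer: 2389/56 ≈ 42.661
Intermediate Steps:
u(K) = -75/56 (u(K) = -150*1/112 = -75/56)
D(p) = -44 (D(p) = -18 - 1*26 = -18 - 26 = -44)
u(216) - D(-3) = -75/56 - 1*(-44) = -75/56 + 44 = 2389/56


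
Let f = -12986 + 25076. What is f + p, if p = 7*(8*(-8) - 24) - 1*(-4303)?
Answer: 15777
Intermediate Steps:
f = 12090
p = 3687 (p = 7*(-64 - 24) + 4303 = 7*(-88) + 4303 = -616 + 4303 = 3687)
f + p = 12090 + 3687 = 15777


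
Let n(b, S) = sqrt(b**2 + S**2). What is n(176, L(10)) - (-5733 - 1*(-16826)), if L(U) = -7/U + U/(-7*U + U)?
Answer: -11093 + sqrt(6969769)/15 ≈ -10917.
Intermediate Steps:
L(U) = -1/6 - 7/U (L(U) = -7/U + U/((-6*U)) = -7/U + U*(-1/(6*U)) = -7/U - 1/6 = -1/6 - 7/U)
n(b, S) = sqrt(S**2 + b**2)
n(176, L(10)) - (-5733 - 1*(-16826)) = sqrt(((1/6)*(-42 - 1*10)/10)**2 + 176**2) - (-5733 - 1*(-16826)) = sqrt(((1/6)*(1/10)*(-42 - 10))**2 + 30976) - (-5733 + 16826) = sqrt(((1/6)*(1/10)*(-52))**2 + 30976) - 1*11093 = sqrt((-13/15)**2 + 30976) - 11093 = sqrt(169/225 + 30976) - 11093 = sqrt(6969769/225) - 11093 = sqrt(6969769)/15 - 11093 = -11093 + sqrt(6969769)/15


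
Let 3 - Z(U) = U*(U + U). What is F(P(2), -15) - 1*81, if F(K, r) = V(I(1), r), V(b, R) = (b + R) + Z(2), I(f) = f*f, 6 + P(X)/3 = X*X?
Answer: -100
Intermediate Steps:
Z(U) = 3 - 2*U² (Z(U) = 3 - U*(U + U) = 3 - U*2*U = 3 - 2*U²)
P(X) = -18 + 3*X² (P(X) = -18 + 3*(X*X) = -18 + 3*X²)
I(f) = f²
V(b, R) = -5 + R + b (V(b, R) = (b + R) + (3 - 2*2²) = (R + b) + (3 - 2*4) = (R + b) + (3 - 8) = (R + b) - 5 = -5 + R + b)
F(K, r) = -4 + r (F(K, r) = -5 + r + 1² = -5 + r + 1 = -4 + r)
F(P(2), -15) - 1*81 = (-4 - 15) - 1*81 = -19 - 81 = -100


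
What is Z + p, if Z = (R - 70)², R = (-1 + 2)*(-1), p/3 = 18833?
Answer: 61540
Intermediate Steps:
p = 56499 (p = 3*18833 = 56499)
R = -1 (R = 1*(-1) = -1)
Z = 5041 (Z = (-1 - 70)² = (-71)² = 5041)
Z + p = 5041 + 56499 = 61540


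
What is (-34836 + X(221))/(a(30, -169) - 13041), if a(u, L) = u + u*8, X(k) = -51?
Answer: 11629/4257 ≈ 2.7317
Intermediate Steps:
a(u, L) = 9*u (a(u, L) = u + 8*u = 9*u)
(-34836 + X(221))/(a(30, -169) - 13041) = (-34836 - 51)/(9*30 - 13041) = -34887/(270 - 13041) = -34887/(-12771) = -34887*(-1/12771) = 11629/4257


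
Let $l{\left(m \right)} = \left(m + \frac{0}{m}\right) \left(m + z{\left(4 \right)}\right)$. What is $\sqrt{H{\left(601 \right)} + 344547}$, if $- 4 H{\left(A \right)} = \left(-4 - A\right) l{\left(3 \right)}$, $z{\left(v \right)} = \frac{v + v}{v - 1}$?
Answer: $\frac{\sqrt{1388473}}{2} \approx 589.17$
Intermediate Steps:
$z{\left(v \right)} = \frac{2 v}{-1 + v}$
$l{\left(m \right)} = m \left(\frac{8}{3} + m\right)$ ($l{\left(m \right)} = \left(m + \frac{0}{m}\right) \left(m + 2 \cdot 4 \frac{1}{-1 + 4}\right) = \left(m + 0\right) \left(m + 2 \cdot 4 \cdot \frac{1}{3}\right) = m \left(m + 2 \cdot 4 \cdot \frac{1}{3}\right) = m \left(m + \frac{8}{3}\right) = m \left(\frac{8}{3} + m\right)$)
$H{\left(A \right)} = 17 + \frac{17 A}{4}$ ($H{\left(A \right)} = - \frac{\left(-4 - A\right) \frac{1}{3} \cdot 3 \left(8 + 3 \cdot 3\right)}{4} = - \frac{\left(-4 - A\right) \frac{1}{3} \cdot 3 \left(8 + 9\right)}{4} = - \frac{\left(-4 - A\right) \frac{1}{3} \cdot 3 \cdot 17}{4} = - \frac{\left(-4 - A\right) 17}{4} = - \frac{-68 - 17 A}{4} = 17 + \frac{17 A}{4}$)
$\sqrt{H{\left(601 \right)} + 344547} = \sqrt{\left(17 + \frac{17}{4} \cdot 601\right) + 344547} = \sqrt{\left(17 + \frac{10217}{4}\right) + 344547} = \sqrt{\frac{10285}{4} + 344547} = \sqrt{\frac{1388473}{4}} = \frac{\sqrt{1388473}}{2}$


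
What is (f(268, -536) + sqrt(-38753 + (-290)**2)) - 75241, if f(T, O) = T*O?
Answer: -218889 + sqrt(45347) ≈ -2.1868e+5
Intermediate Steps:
f(T, O) = O*T
(f(268, -536) + sqrt(-38753 + (-290)**2)) - 75241 = (-536*268 + sqrt(-38753 + (-290)**2)) - 75241 = (-143648 + sqrt(-38753 + 84100)) - 75241 = (-143648 + sqrt(45347)) - 75241 = -218889 + sqrt(45347)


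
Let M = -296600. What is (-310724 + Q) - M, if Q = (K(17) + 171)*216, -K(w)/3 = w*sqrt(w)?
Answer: 22812 - 11016*sqrt(17) ≈ -22608.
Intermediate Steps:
K(w) = -3*w**(3/2) (K(w) = -3*w*sqrt(w) = -3*w**(3/2))
Q = 36936 - 11016*sqrt(17) (Q = (-51*sqrt(17) + 171)*216 = (171 - 51*sqrt(17))*216 = 36936 - 11016*sqrt(17) ≈ -8484.1)
(-310724 + Q) - M = (-310724 + (36936 - 11016*sqrt(17))) - 1*(-296600) = (-273788 - 11016*sqrt(17)) + 296600 = 22812 - 11016*sqrt(17)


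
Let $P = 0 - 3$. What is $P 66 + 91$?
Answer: $-107$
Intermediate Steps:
$P = -3$
$P 66 + 91 = \left(-3\right) 66 + 91 = -198 + 91 = -107$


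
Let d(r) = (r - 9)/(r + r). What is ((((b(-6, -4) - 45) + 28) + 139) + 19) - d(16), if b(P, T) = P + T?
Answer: 4185/32 ≈ 130.78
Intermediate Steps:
d(r) = (-9 + r)/(2*r) (d(r) = (-9 + r)/((2*r)) = (-9 + r)*(1/(2*r)) = (-9 + r)/(2*r))
((((b(-6, -4) - 45) + 28) + 139) + 19) - d(16) = (((((-6 - 4) - 45) + 28) + 139) + 19) - (-9 + 16)/(2*16) = ((((-10 - 45) + 28) + 139) + 19) - 7/(2*16) = (((-55 + 28) + 139) + 19) - 1*7/32 = ((-27 + 139) + 19) - 7/32 = (112 + 19) - 7/32 = 131 - 7/32 = 4185/32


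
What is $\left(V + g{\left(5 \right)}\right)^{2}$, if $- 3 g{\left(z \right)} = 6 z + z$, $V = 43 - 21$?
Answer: $\frac{961}{9} \approx 106.78$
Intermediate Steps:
$V = 22$ ($V = 43 - 21 = 22$)
$g{\left(z \right)} = - \frac{7 z}{3}$ ($g{\left(z \right)} = - \frac{6 z + z}{3} = - \frac{7 z}{3}$)
$\left(V + g{\left(5 \right)}\right)^{2} = \left(22 - \frac{35}{3}\right)^{2} = \left(\frac{31}{3}\right)^{2} = \frac{961}{9}$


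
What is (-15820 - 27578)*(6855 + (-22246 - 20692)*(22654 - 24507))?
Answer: -3453220912662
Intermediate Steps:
(-15820 - 27578)*(6855 + (-22246 - 20692)*(22654 - 24507)) = -43398*(6855 - 42938*(-1853)) = -43398*(6855 + 79564114) = -43398*79570969 = -3453220912662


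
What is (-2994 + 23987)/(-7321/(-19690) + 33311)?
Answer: 413352170/655900911 ≈ 0.63021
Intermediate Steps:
(-2994 + 23987)/(-7321/(-19690) + 33311) = 20993/(-7321*(-1/19690) + 33311) = 20993/(7321/19690 + 33311) = 20993/(655900911/19690) = 20993*(19690/655900911) = 413352170/655900911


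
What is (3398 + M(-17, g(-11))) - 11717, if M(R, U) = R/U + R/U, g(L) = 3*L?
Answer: -274493/33 ≈ -8318.0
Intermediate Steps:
M(R, U) = 2*R/U
(3398 + M(-17, g(-11))) - 11717 = (3398 + 2*(-17)/(3*(-11))) - 11717 = (3398 + 2*(-17)/(-33)) - 11717 = (3398 + 2*(-17)*(-1/33)) - 11717 = (3398 + 34/33) - 11717 = 112168/33 - 11717 = -274493/33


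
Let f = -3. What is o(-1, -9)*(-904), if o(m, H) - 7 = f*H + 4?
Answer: -34352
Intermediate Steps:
o(m, H) = 11 - 3*H (o(m, H) = 7 + (-3*H + 4) = 7 + (4 - 3*H) = 11 - 3*H)
o(-1, -9)*(-904) = (11 - 3*(-9))*(-904) = (11 + 27)*(-904) = 38*(-904) = -34352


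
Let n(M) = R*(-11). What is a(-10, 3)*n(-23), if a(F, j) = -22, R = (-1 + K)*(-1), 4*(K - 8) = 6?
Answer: -2057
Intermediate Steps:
K = 19/2 (K = 8 + (¼)*6 = 8 + 3/2 = 19/2 ≈ 9.5000)
R = -17/2 (R = (-1 + 19/2)*(-1) = (17/2)*(-1) = -17/2 ≈ -8.5000)
n(M) = 187/2 (n(M) = -17/2*(-11) = 187/2)
a(-10, 3)*n(-23) = -22*187/2 = -2057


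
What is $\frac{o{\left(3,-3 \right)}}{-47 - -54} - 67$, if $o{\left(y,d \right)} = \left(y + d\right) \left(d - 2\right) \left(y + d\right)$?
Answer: $-67$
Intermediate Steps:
$o{\left(y,d \right)} = \left(d + y\right)^{2} \left(-2 + d\right)$ ($o{\left(y,d \right)} = \left(d + y\right) \left(-2 + d\right) \left(d + y\right) = \left(-2 + d\right) \left(d + y\right) \left(d + y\right) = \left(d + y\right)^{2} \left(-2 + d\right)$)
$\frac{o{\left(3,-3 \right)}}{-47 - -54} - 67 = \frac{\left(-3 + 3\right)^{2} \left(-2 - 3\right)}{-47 - -54} - 67 = \frac{0^{2} \left(-5\right)}{-47 + 54} - 67 = \frac{0 \left(-5\right)}{7} - 67 = 0 \cdot \frac{1}{7} - 67 = 0 - 67 = -67$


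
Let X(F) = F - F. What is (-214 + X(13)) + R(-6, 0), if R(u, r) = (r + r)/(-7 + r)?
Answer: -214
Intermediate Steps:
R(u, r) = 2*r/(-7 + r) (R(u, r) = (2*r)/(-7 + r) = 2*r/(-7 + r))
X(F) = 0
(-214 + X(13)) + R(-6, 0) = (-214 + 0) + 2*0/(-7 + 0) = -214 + 2*0/(-7) = -214 + 2*0*(-⅐) = -214 + 0 = -214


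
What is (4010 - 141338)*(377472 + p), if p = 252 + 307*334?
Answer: -65953419936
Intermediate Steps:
p = 102790 (p = 252 + 102538 = 102790)
(4010 - 141338)*(377472 + p) = (4010 - 141338)*(377472 + 102790) = -137328*480262 = -65953419936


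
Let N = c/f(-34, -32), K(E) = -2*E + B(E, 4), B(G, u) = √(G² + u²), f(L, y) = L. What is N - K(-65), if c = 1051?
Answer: -5471/34 - √4241 ≈ -226.03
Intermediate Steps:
K(E) = √(16 + E²) - 2*E (K(E) = -2*E + √(E² + 4²) = -2*E + √(E² + 16) = -2*E + √(16 + E²) = √(16 + E²) - 2*E)
N = -1051/34 (N = 1051/(-34) = 1051*(-1/34) = -1051/34 ≈ -30.912)
N - K(-65) = -1051/34 - (√(16 + (-65)²) - 2*(-65)) = -1051/34 - (√(16 + 4225) + 130) = -1051/34 - (√4241 + 130) = -1051/34 - (130 + √4241) = -1051/34 + (-130 - √4241) = -5471/34 - √4241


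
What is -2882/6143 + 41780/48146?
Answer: 58948884/147880439 ≈ 0.39863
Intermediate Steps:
-2882/6143 + 41780/48146 = -2882*1/6143 + 41780*(1/48146) = -2882/6143 + 20890/24073 = 58948884/147880439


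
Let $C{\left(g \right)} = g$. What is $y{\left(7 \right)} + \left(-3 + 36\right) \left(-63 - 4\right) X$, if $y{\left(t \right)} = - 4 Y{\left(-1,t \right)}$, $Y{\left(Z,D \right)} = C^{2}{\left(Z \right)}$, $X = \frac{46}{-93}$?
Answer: $\frac{33778}{31} \approx 1089.6$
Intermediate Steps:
$X = - \frac{46}{93}$ ($X = 46 \left(- \frac{1}{93}\right) = - \frac{46}{93} \approx -0.49462$)
$Y{\left(Z,D \right)} = Z^{2}$
$y{\left(t \right)} = -4$ ($y{\left(t \right)} = - 4 \left(-1\right)^{2} = \left(-4\right) 1 = -4$)
$y{\left(7 \right)} + \left(-3 + 36\right) \left(-63 - 4\right) X = -4 + \left(-3 + 36\right) \left(-63 - 4\right) \left(- \frac{46}{93}\right) = -4 + 33 \left(-67\right) \left(- \frac{46}{93}\right) = -4 - - \frac{33902}{31} = -4 + \frac{33902}{31} = \frac{33778}{31}$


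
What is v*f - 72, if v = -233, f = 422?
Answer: -98398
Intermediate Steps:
v*f - 72 = -233*422 - 72 = -98326 - 72 = -98398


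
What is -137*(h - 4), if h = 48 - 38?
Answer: -822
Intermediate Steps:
h = 10
-137*(h - 4) = -137*(10 - 4) = -137*6 = -822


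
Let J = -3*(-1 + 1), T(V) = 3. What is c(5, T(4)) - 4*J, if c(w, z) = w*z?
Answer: 15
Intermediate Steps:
J = 0 (J = -3*0 = 0)
c(5, T(4)) - 4*J = 5*3 - 4*0 = 15 + 0 = 15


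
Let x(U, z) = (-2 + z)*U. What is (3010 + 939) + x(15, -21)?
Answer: 3604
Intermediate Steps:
x(U, z) = U*(-2 + z)
(3010 + 939) + x(15, -21) = (3010 + 939) + 15*(-2 - 21) = 3949 + 15*(-23) = 3949 - 345 = 3604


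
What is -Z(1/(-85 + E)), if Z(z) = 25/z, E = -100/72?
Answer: 38875/18 ≈ 2159.7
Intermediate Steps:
E = -25/18 (E = -100*1/72 = -25/18 ≈ -1.3889)
-Z(1/(-85 + E)) = -25/(1/(-85 - 25/18)) = -25/(1/(-1555/18)) = -25/(-18/1555) = -25*(-1555)/18 = -1*(-38875/18) = 38875/18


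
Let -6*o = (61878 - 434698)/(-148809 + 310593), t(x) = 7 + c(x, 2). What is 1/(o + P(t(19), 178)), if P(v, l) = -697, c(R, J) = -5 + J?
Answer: -34668/24150281 ≈ -0.0014355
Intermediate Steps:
t(x) = 4 (t(x) = 7 + (-5 + 2) = 7 - 3 = 4)
o = 13315/34668 (o = -(61878 - 434698)/(6*(-148809 + 310593)) = -(-186410)/(3*161784) = -⅙*(-13315/5778) = 13315/34668 ≈ 0.38407)
1/(o + P(t(19), 178)) = 1/(13315/34668 - 697) = 1/(-24150281/34668) = -34668/24150281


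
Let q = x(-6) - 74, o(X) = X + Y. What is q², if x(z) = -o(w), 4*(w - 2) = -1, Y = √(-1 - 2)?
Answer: 91761/16 + 303*I*√3/2 ≈ 5735.1 + 262.41*I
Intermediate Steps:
Y = I*√3 (Y = √(-3) = I*√3 ≈ 1.732*I)
w = 7/4 (w = 2 + (¼)*(-1) = 2 - ¼ = 7/4 ≈ 1.7500)
o(X) = X + I*√3
x(z) = -7/4 - I*√3 (x(z) = -(7/4 + I*√3) = -7/4 - I*√3)
q = -303/4 - I*√3 (q = (-7/4 - I*√3) - 74 = -303/4 - I*√3 ≈ -75.75 - 1.732*I)
q² = (-303/4 - I*√3)²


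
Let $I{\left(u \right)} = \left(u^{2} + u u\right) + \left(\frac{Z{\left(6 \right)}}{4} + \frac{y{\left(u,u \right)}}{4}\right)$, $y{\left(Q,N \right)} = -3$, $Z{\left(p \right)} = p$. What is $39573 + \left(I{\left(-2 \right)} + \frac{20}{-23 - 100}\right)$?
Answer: $\frac{19474141}{492} \approx 39582.0$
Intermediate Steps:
$I{\left(u \right)} = \frac{3}{4} + 2 u^{2}$ ($I{\left(u \right)} = \left(u^{2} + u u\right) + \left(\frac{6}{4} - \frac{3}{4}\right) = \left(u^{2} + u^{2}\right) + \left(6 \cdot \frac{1}{4} - \frac{3}{4}\right) = 2 u^{2} + \left(\frac{3}{2} - \frac{3}{4}\right) = 2 u^{2} + \frac{3}{4} = \frac{3}{4} + 2 u^{2}$)
$39573 + \left(I{\left(-2 \right)} + \frac{20}{-23 - 100}\right) = 39573 + \left(\left(\frac{3}{4} + 2 \left(-2\right)^{2}\right) + \frac{20}{-23 - 100}\right) = 39573 + \left(\left(\frac{3}{4} + 2 \cdot 4\right) + \frac{20}{-123}\right) = 39573 + \left(\left(\frac{3}{4} + 8\right) + 20 \left(- \frac{1}{123}\right)\right) = 39573 + \left(\frac{35}{4} - \frac{20}{123}\right) = 39573 + \frac{4225}{492} = \frac{19474141}{492}$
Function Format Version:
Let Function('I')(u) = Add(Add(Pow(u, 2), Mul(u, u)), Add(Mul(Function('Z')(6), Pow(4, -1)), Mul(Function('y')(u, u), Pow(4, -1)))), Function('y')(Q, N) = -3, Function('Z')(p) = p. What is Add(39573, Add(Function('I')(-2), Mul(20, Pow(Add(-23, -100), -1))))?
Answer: Rational(19474141, 492) ≈ 39582.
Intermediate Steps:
Function('I')(u) = Add(Rational(3, 4), Mul(2, Pow(u, 2))) (Function('I')(u) = Add(Add(Pow(u, 2), Mul(u, u)), Add(Mul(6, Pow(4, -1)), Mul(-3, Pow(4, -1)))) = Add(Add(Pow(u, 2), Pow(u, 2)), Add(Mul(6, Rational(1, 4)), Mul(-3, Rational(1, 4)))) = Add(Mul(2, Pow(u, 2)), Add(Rational(3, 2), Rational(-3, 4))) = Add(Mul(2, Pow(u, 2)), Rational(3, 4)) = Add(Rational(3, 4), Mul(2, Pow(u, 2))))
Add(39573, Add(Function('I')(-2), Mul(20, Pow(Add(-23, -100), -1)))) = Add(39573, Add(Add(Rational(3, 4), Mul(2, Pow(-2, 2))), Mul(20, Pow(Add(-23, -100), -1)))) = Add(39573, Add(Add(Rational(3, 4), Mul(2, 4)), Mul(20, Pow(-123, -1)))) = Add(39573, Add(Add(Rational(3, 4), 8), Mul(20, Rational(-1, 123)))) = Add(39573, Add(Rational(35, 4), Rational(-20, 123))) = Add(39573, Rational(4225, 492)) = Rational(19474141, 492)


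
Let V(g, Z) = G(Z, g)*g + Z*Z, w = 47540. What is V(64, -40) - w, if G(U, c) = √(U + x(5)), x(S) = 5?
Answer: -45940 + 64*I*√35 ≈ -45940.0 + 378.63*I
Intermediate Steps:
G(U, c) = √(5 + U) (G(U, c) = √(U + 5) = √(5 + U))
V(g, Z) = Z² + g*√(5 + Z) (V(g, Z) = √(5 + Z)*g + Z*Z = g*√(5 + Z) + Z² = Z² + g*√(5 + Z))
V(64, -40) - w = ((-40)² + 64*√(5 - 40)) - 1*47540 = (1600 + 64*√(-35)) - 47540 = (1600 + 64*(I*√35)) - 47540 = (1600 + 64*I*√35) - 47540 = -45940 + 64*I*√35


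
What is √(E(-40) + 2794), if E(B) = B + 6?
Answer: 2*√690 ≈ 52.536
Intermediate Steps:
E(B) = 6 + B
√(E(-40) + 2794) = √((6 - 40) + 2794) = √(-34 + 2794) = √2760 = 2*√690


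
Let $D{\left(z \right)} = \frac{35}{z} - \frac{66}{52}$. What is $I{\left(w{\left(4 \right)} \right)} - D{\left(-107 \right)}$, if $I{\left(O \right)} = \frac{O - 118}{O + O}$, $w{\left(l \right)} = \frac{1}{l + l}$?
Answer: $- \frac{653636}{1391} \approx -469.9$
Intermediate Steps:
$w{\left(l \right)} = \frac{1}{2 l}$
$D{\left(z \right)} = - \frac{33}{26} + \frac{35}{z}$ ($D{\left(z \right)} = \frac{35}{z} - \frac{33}{26} = - \frac{33}{26} + \frac{35}{z}$)
$I{\left(O \right)} = \frac{-118 + O}{2 O}$
$I{\left(w{\left(4 \right)} \right)} - D{\left(-107 \right)} = \frac{-118 + \frac{1}{2 \cdot 4}}{2 \frac{1}{2 \cdot 4}} - \left(- \frac{33}{26} + \frac{35}{-107}\right) = \frac{-118 + \frac{1}{2} \cdot \frac{1}{4}}{2 \cdot \frac{1}{2} \cdot \frac{1}{4}} - \left(- \frac{33}{26} + 35 \left(- \frac{1}{107}\right)\right) = \frac{\frac{1}{\frac{1}{8}} \left(-118 + \frac{1}{8}\right)}{2} - \left(- \frac{33}{26} - \frac{35}{107}\right) = \frac{1}{2} \cdot 8 \left(- \frac{943}{8}\right) - - \frac{4441}{2782} = - \frac{943}{2} + \frac{4441}{2782} = - \frac{653636}{1391}$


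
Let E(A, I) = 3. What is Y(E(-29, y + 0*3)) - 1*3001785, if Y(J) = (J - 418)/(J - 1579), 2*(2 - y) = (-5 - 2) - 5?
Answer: -4730812745/1576 ≈ -3.0018e+6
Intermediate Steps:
y = 8 (y = 2 - ((-5 - 2) - 5)/2 = 2 - (-7 - 5)/2 = 2 - 1/2*(-12) = 2 + 6 = 8)
Y(J) = (-418 + J)/(-1579 + J)
Y(E(-29, y + 0*3)) - 1*3001785 = (-418 + 3)/(-1579 + 3) - 1*3001785 = -415/(-1576) - 3001785 = -1/1576*(-415) - 3001785 = 415/1576 - 3001785 = -4730812745/1576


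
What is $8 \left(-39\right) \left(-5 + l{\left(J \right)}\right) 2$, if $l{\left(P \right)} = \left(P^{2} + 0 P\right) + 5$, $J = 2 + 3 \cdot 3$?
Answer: $-75504$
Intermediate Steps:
$J = 11$ ($J = 2 + 9 = 11$)
$l{\left(P \right)} = 5 + P^{2}$ ($l{\left(P \right)} = \left(P^{2} + 0\right) + 5 = P^{2} + 5 = 5 + P^{2}$)
$8 \left(-39\right) \left(-5 + l{\left(J \right)}\right) 2 = 8 \left(-39\right) \left(-5 + \left(5 + 11^{2}\right)\right) 2 = - 312 \left(-5 + \left(5 + 121\right)\right) 2 = - 312 \left(-5 + 126\right) 2 = - 312 \cdot 121 \cdot 2 = \left(-312\right) 242 = -75504$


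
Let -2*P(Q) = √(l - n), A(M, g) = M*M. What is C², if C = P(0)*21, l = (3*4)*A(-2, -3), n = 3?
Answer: 19845/4 ≈ 4961.3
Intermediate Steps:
A(M, g) = M²
l = 48 (l = (3*4)*(-2)² = 12*4 = 48)
P(Q) = -3*√5/2 (P(Q) = -√(48 - 1*3)/2 = -√(48 - 3)/2 = -3*√5/2)
C = -63*√5/2 (C = -3*√5/2*21 = -63*√5/2 ≈ -70.436)
C² = (-63*√5/2)² = 19845/4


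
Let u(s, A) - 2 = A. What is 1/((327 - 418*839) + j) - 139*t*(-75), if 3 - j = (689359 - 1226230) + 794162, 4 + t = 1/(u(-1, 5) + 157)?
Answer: -4149350837789/99656732 ≈ -41636.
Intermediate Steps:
u(s, A) = 2 + A
t = -655/164 (t = -4 + 1/((2 + 5) + 157) = -4 + 1/(7 + 157) = -4 + 1/164 = -655/164 ≈ -3.9939)
j = -257288 (j = 3 - ((689359 - 1226230) + 794162) = 3 - (-536871 + 794162) = 3 - 1*257291 = 3 - 257291 = -257288)
1/((327 - 418*839) + j) - 139*t*(-75) = 1/((327 - 418*839) - 257288) - 139*(-655/164)*(-75) = 1/((327 - 350702) - 257288) + (91045/164)*(-75) = 1/(-350375 - 257288) - 6828375/164 = 1/(-607663) - 6828375/164 = -1/607663 - 6828375/164 = -4149350837789/99656732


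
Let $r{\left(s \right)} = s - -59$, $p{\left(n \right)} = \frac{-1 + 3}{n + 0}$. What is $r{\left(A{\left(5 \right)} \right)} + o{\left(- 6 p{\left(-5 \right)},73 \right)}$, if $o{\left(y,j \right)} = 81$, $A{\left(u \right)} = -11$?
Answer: $129$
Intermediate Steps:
$p{\left(n \right)} = \frac{2}{n}$
$r{\left(s \right)} = 59 + s$ ($r{\left(s \right)} = s + 59 = 59 + s$)
$r{\left(A{\left(5 \right)} \right)} + o{\left(- 6 p{\left(-5 \right)},73 \right)} = \left(59 - 11\right) + 81 = 48 + 81 = 129$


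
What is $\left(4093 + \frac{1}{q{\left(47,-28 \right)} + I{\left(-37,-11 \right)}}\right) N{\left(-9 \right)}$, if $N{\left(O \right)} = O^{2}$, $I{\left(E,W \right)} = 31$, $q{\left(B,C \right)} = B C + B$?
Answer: $\frac{410437773}{1238} \approx 3.3153 \cdot 10^{5}$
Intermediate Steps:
$q{\left(B,C \right)} = B + B C$
$\left(4093 + \frac{1}{q{\left(47,-28 \right)} + I{\left(-37,-11 \right)}}\right) N{\left(-9 \right)} = \left(4093 + \frac{1}{47 \left(1 - 28\right) + 31}\right) \left(-9\right)^{2} = \left(4093 + \frac{1}{47 \left(-27\right) + 31}\right) 81 = \left(4093 + \frac{1}{-1269 + 31}\right) 81 = \left(4093 + \frac{1}{-1238}\right) 81 = \left(4093 - \frac{1}{1238}\right) 81 = \frac{5067133}{1238} \cdot 81 = \frac{410437773}{1238}$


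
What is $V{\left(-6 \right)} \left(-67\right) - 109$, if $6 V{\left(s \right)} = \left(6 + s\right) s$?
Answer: $-109$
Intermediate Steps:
$V{\left(s \right)} = \frac{s \left(6 + s\right)}{6}$ ($V{\left(s \right)} = \frac{\left(6 + s\right) s}{6} = \frac{s \left(6 + s\right)}{6}$)
$V{\left(-6 \right)} \left(-67\right) - 109 = \frac{1}{6} \left(-6\right) \left(6 - 6\right) \left(-67\right) - 109 = \frac{1}{6} \left(-6\right) 0 \left(-67\right) - 109 = 0 \left(-67\right) - 109 = 0 - 109 = -109$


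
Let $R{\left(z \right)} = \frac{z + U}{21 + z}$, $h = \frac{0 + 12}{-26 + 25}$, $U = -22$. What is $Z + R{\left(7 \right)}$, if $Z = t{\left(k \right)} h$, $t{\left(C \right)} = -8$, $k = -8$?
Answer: $\frac{2673}{28} \approx 95.464$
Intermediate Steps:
$h = -12$ ($h = \frac{12}{-1} = 12 \left(-1\right) = -12$)
$R{\left(z \right)} = \frac{-22 + z}{21 + z}$ ($R{\left(z \right)} = \frac{z - 22}{21 + z} = \frac{-22 + z}{21 + z}$)
$Z = 96$ ($Z = \left(-8\right) \left(-12\right) = 96$)
$Z + R{\left(7 \right)} = 96 + \frac{-22 + 7}{21 + 7} = 96 + \frac{1}{28} \left(-15\right) = 96 - \frac{15}{28} = \frac{2673}{28}$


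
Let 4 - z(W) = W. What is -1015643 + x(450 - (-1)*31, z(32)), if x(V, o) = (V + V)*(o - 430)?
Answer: -1456239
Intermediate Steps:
z(W) = 4 - W
x(V, o) = 2*V*(-430 + o) (x(V, o) = (2*V)*(-430 + o) = 2*V*(-430 + o))
-1015643 + x(450 - (-1)*31, z(32)) = -1015643 + 2*(450 - (-1)*31)*(-430 + (4 - 1*32)) = -1015643 + 2*(450 - 1*(-31))*(-430 + (4 - 32)) = -1015643 + 2*(450 + 31)*(-430 - 28) = -1015643 + 2*481*(-458) = -1015643 - 440596 = -1456239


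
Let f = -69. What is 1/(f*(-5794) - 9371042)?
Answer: -1/8971256 ≈ -1.1147e-7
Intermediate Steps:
1/(f*(-5794) - 9371042) = 1/(-69*(-5794) - 9371042) = 1/(399786 - 9371042) = 1/(-8971256) = -1/8971256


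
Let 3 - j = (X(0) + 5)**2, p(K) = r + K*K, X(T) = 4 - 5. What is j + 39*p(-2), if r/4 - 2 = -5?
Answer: -325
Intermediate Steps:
r = -12 (r = 8 + 4*(-5) = 8 - 20 = -12)
X(T) = -1
p(K) = -12 + K**2 (p(K) = -12 + K*K = -12 + K**2)
j = -13 (j = 3 - (-1 + 5)**2 = 3 - 1*4**2 = 3 - 1*16 = 3 - 16 = -13)
j + 39*p(-2) = -13 + 39*(-12 + (-2)**2) = -13 + 39*(-12 + 4) = -13 + 39*(-8) = -13 - 312 = -325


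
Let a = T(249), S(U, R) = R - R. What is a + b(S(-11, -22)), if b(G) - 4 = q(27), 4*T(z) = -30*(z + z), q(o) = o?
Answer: -3704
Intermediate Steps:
T(z) = -15*z (T(z) = (-30*(z + z))/4 = (-60*z)/4 = -15*z)
S(U, R) = 0
a = -3735 (a = -15*249 = -3735)
b(G) = 31 (b(G) = 4 + 27 = 31)
a + b(S(-11, -22)) = -3735 + 31 = -3704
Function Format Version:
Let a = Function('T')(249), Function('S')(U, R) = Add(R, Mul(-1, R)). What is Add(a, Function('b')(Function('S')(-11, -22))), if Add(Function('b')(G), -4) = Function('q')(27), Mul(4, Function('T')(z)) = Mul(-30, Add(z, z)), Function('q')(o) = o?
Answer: -3704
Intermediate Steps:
Function('T')(z) = Mul(-15, z) (Function('T')(z) = Mul(Rational(1, 4), Mul(-30, Add(z, z))) = Mul(Rational(1, 4), Mul(-30, Mul(2, z))) = Mul(Rational(1, 4), Mul(-60, z)) = Mul(-15, z))
Function('S')(U, R) = 0
a = -3735 (a = Mul(-15, 249) = -3735)
Function('b')(G) = 31 (Function('b')(G) = Add(4, 27) = 31)
Add(a, Function('b')(Function('S')(-11, -22))) = Add(-3735, 31) = -3704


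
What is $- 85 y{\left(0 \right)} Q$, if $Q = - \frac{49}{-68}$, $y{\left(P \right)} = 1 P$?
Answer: $0$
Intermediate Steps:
$y{\left(P \right)} = P$
$Q = \frac{49}{68}$ ($Q = \left(-49\right) \left(- \frac{1}{68}\right) = \frac{49}{68} \approx 0.72059$)
$- 85 y{\left(0 \right)} Q = \left(-85\right) 0 \cdot \frac{49}{68} = 0 \cdot \frac{49}{68} = 0$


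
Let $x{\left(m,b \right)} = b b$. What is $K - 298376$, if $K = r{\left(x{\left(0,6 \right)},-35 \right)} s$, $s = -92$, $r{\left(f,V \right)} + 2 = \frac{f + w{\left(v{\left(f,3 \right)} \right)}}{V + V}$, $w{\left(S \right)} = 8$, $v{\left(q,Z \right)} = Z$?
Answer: $- \frac{10434696}{35} \approx -2.9813 \cdot 10^{5}$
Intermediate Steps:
$x{\left(m,b \right)} = b^{2}$
$r{\left(f,V \right)} = -2 + \frac{8 + f}{2 V}$ ($r{\left(f,V \right)} = -2 + \frac{f + 8}{V + V} = -2 + \frac{8 + f}{2 V}$)
$K = \frac{8464}{35}$ ($K = \frac{8 + 6^{2} - -140}{2 \left(-35\right)} \left(-92\right) = \frac{1}{2} \left(- \frac{1}{35}\right) \left(8 + 36 + 140\right) \left(-92\right) = \frac{1}{2} \left(- \frac{1}{35}\right) 184 \left(-92\right) = \left(- \frac{92}{35}\right) \left(-92\right) = \frac{8464}{35} \approx 241.83$)
$K - 298376 = \frac{8464}{35} - 298376 = - \frac{10434696}{35}$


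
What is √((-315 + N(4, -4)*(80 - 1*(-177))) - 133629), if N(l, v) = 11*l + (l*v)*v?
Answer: 2*I*√26547 ≈ 325.87*I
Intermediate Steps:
N(l, v) = 11*l + l*v²
√((-315 + N(4, -4)*(80 - 1*(-177))) - 133629) = √((-315 + (4*(11 + (-4)²))*(80 - 1*(-177))) - 133629) = √((-315 + (4*(11 + 16))*(80 + 177)) - 133629) = √((-315 + (4*27)*257) - 133629) = √((-315 + 108*257) - 133629) = √((-315 + 27756) - 133629) = √(27441 - 133629) = √(-106188) = 2*I*√26547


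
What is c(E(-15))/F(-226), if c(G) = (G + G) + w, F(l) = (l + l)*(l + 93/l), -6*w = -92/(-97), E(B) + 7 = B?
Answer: -6425/14890179 ≈ -0.00043149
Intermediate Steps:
E(B) = -7 + B
w = -46/291 (w = -(-46)/(3*(-97)) = -(-46)*(-1)/(3*97) = -1/6*92/97 = -46/291 ≈ -0.15808)
F(l) = 2*l*(l + 93/l) (F(l) = (2*l)*(l + 93/l) = 2*l*(l + 93/l))
c(G) = -46/291 + 2*G (c(G) = (G + G) - 46/291 = 2*G - 46/291 = -46/291 + 2*G)
c(E(-15))/F(-226) = (-46/291 + 2*(-7 - 15))/(186 + 2*(-226)**2) = (-46/291 + 2*(-22))/(186 + 2*51076) = (-46/291 - 44)/(186 + 102152) = -12850/291/102338 = -12850/291*1/102338 = -6425/14890179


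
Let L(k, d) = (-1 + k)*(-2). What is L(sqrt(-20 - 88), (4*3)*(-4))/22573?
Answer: 2/22573 - 12*I*sqrt(3)/22573 ≈ 8.8601e-5 - 0.00092077*I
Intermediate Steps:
L(k, d) = 2 - 2*k
L(sqrt(-20 - 88), (4*3)*(-4))/22573 = (2 - 2*sqrt(-20 - 88))/22573 = (2 - 12*I*sqrt(3))*(1/22573) = 2/22573 - 12*I*sqrt(3)/22573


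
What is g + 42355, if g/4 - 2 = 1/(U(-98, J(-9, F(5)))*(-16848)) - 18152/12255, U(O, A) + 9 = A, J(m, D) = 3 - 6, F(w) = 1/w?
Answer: 8745560207621/206472240 ≈ 42357.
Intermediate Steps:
J(m, D) = -3
U(O, A) = -9 + A
g = 428482421/206472240 (g = 8 + 4*(1/(-9 - 3*(-16848)) - 18152/12255) = 8 + 4*(-1/16848/(-12) - 18152*1/12255) = 8 + 4*(-1/12*(-1/16848) - 18152/12255) = 8 + 4*(1/202176 - 18152/12255) = 8 + 4*(-1223295499/825888960) = 8 - 1223295499/206472240 = 428482421/206472240 ≈ 2.0753)
g + 42355 = 428482421/206472240 + 42355 = 8745560207621/206472240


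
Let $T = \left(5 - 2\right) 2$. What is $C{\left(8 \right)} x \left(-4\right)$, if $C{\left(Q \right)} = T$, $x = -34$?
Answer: $816$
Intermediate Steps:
$T = 6$ ($T = 3 \cdot 2 = 6$)
$C{\left(Q \right)} = 6$
$C{\left(8 \right)} x \left(-4\right) = 6 \left(\left(-34\right) \left(-4\right)\right) = 6 \cdot 136 = 816$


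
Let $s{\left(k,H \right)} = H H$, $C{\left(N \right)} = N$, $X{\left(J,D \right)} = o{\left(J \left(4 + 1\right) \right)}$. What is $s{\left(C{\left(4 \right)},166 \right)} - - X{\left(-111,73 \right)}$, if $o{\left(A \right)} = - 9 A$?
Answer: $32551$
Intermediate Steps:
$X{\left(J,D \right)} = - 45 J$ ($X{\left(J,D \right)} = - 9 J \left(4 + 1\right) = - 9 J 5 = - 9 \cdot 5 J = - 45 J$)
$s{\left(k,H \right)} = H^{2}$
$s{\left(C{\left(4 \right)},166 \right)} - - X{\left(-111,73 \right)} = 166^{2} - - \left(-45\right) \left(-111\right) = 27556 - \left(-1\right) 4995 = 27556 - -4995 = 27556 + 4995 = 32551$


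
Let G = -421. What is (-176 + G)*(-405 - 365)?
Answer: 459690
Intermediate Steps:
(-176 + G)*(-405 - 365) = (-176 - 421)*(-405 - 365) = -597*(-770) = 459690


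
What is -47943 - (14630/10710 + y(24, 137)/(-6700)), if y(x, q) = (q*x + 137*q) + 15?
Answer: -12286098146/256275 ≈ -47941.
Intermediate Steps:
y(x, q) = 15 + 137*q + q*x (y(x, q) = (137*q + q*x) + 15 = 15 + 137*q + q*x)
-47943 - (14630/10710 + y(24, 137)/(-6700)) = -47943 - (14630/10710 + (15 + 137*137 + 137*24)/(-6700)) = -47943 - (14630*(1/10710) + (15 + 18769 + 3288)*(-1/6700)) = -47943 - (209/153 + 22072*(-1/6700)) = -47943 - (209/153 - 5518/1675) = -47943 - 1*(-494179/256275) = -47943 + 494179/256275 = -12286098146/256275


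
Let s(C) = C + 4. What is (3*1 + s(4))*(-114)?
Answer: -1254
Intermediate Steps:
s(C) = 4 + C
(3*1 + s(4))*(-114) = (3*1 + (4 + 4))*(-114) = (3 + 8)*(-114) = 11*(-114) = -1254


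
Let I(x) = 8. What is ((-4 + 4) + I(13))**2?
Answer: 64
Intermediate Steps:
((-4 + 4) + I(13))**2 = ((-4 + 4) + 8)**2 = (0 + 8)**2 = 8**2 = 64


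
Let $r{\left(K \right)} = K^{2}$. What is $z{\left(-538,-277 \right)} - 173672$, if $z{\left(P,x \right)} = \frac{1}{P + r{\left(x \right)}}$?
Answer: $- \frac{13232243351}{76191} \approx -1.7367 \cdot 10^{5}$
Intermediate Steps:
$z{\left(P,x \right)} = \frac{1}{P + x^{2}}$
$z{\left(-538,-277 \right)} - 173672 = \frac{1}{-538 + \left(-277\right)^{2}} - 173672 = \frac{1}{-538 + 76729} - 173672 = \frac{1}{76191} - 173672 = - \frac{13232243351}{76191}$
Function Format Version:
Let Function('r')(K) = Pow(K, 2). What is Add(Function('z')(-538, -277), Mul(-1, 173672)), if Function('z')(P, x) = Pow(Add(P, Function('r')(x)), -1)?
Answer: Rational(-13232243351, 76191) ≈ -1.7367e+5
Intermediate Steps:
Function('z')(P, x) = Pow(Add(P, Pow(x, 2)), -1)
Add(Function('z')(-538, -277), Mul(-1, 173672)) = Add(Pow(Add(-538, Pow(-277, 2)), -1), Mul(-1, 173672)) = Add(Pow(Add(-538, 76729), -1), -173672) = Add(Pow(76191, -1), -173672) = Add(Rational(1, 76191), -173672) = Rational(-13232243351, 76191)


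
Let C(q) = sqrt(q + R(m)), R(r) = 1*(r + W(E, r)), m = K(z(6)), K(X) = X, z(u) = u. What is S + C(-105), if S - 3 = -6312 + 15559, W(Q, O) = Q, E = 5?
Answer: 9250 + I*sqrt(94) ≈ 9250.0 + 9.6954*I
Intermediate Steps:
S = 9250 (S = 3 + (-6312 + 15559) = 3 + 9247 = 9250)
m = 6
R(r) = 5 + r (R(r) = 1*(r + 5) = 1*(5 + r) = 5 + r)
C(q) = sqrt(11 + q) (C(q) = sqrt(q + (5 + 6)) = sqrt(q + 11) = sqrt(11 + q))
S + C(-105) = 9250 + sqrt(11 - 105) = 9250 + sqrt(-94) = 9250 + I*sqrt(94)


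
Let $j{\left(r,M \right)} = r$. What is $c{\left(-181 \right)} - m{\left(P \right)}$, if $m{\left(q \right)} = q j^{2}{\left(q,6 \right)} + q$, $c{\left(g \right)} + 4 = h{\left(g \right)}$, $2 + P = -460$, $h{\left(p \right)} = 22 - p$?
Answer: $98611789$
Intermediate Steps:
$P = -462$ ($P = -2 - 460 = -462$)
$c{\left(g \right)} = 18 - g$ ($c{\left(g \right)} = -4 - \left(-22 + g\right) = 18 - g$)
$m{\left(q \right)} = q + q^{3}$ ($m{\left(q \right)} = q q^{2} + q = q^{3} + q = q + q^{3}$)
$c{\left(-181 \right)} - m{\left(P \right)} = \left(18 - -181\right) - \left(-462 + \left(-462\right)^{3}\right) = \left(18 + 181\right) - \left(-462 - 98611128\right) = 199 - -98611590 = 199 + 98611590 = 98611789$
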